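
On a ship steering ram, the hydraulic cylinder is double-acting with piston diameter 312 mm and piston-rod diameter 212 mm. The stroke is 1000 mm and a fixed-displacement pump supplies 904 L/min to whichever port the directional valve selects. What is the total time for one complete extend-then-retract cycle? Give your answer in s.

t ≈ 7.81 s

Cap-side area A_cap = π/4 × (312 mm)² = 76450 mm^2
Rod-side annular area A_ann = π/4 × (312² − 212²) = 41150 mm^2
t_ext = A_cap·L/Q = 5.074 s
t_ret = A_ann·L/Q = 2.732 s
t_cycle = t_ext + t_ret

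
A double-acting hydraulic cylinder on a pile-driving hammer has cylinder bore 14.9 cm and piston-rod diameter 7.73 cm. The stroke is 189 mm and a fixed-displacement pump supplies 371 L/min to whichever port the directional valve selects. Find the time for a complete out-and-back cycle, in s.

t ≈ 0.922 s

Cap-side area A_cap = π/4 × (14.9 cm)² = 174.4 cm^2
Rod-side annular area A_ann = π/4 × (14.9² − 7.73²) = 127.4 cm^2
t_ext = A_cap·L/Q = 0.5330 s
t_ret = A_ann·L/Q = 0.3895 s
t_cycle = t_ext + t_ret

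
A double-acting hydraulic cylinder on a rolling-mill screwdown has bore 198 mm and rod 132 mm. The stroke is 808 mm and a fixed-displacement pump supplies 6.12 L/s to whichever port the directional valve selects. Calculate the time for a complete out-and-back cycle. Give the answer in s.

Cap-side area A_cap = π/4 × (198 mm)² = 30790 mm^2
Rod-side annular area A_ann = π/4 × (198² − 132²) = 17110 mm^2
t_ext = A_cap·L/Q = 4.065 s
t_ret = A_ann·L/Q = 2.258 s
t_cycle = t_ext + t_ret

t ≈ 6.32 s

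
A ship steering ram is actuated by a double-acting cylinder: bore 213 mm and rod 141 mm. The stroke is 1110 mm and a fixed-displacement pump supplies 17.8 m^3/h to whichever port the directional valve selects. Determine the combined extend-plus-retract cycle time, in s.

Cap-side area A_cap = π/4 × (213 mm)² = 35630 mm^2
Rod-side annular area A_ann = π/4 × (213² − 141²) = 20020 mm^2
t_ext = A_cap·L/Q = 7.999 s
t_ret = A_ann·L/Q = 4.494 s
t_cycle = t_ext + t_ret

t ≈ 12.5 s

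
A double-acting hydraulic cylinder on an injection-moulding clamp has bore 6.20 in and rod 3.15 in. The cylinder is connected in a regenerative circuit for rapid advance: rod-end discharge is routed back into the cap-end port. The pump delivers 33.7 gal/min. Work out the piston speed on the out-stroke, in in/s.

In regeneration the rod-end outflow joins the pump flow into the cap end, so the net volume the pump must supply per unit advance equals the rod cross-section area.
Rod cross-section A_rod = π/4 × (3.15 in)² = 7.793 in^2
v = Q_pump / A_rod

v ≈ 16.6 in/s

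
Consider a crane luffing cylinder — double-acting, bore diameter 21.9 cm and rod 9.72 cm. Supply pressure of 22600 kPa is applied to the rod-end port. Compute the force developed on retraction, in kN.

Rod-side annular area A_ann = π/4 × (21.9² − 9.72²) = 302.5 cm^2
On retraction the pressure acts on the annular area (bore minus rod).
F = P × A_ann

F ≈ 684 kN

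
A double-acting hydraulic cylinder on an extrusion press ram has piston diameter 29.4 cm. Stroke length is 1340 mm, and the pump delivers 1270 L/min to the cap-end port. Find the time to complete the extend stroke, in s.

t ≈ 4.30 s

Cap-side area A_cap = π/4 × (29.4 cm)² = 678.9 cm^2
Swept volume V = A × L; t = V / Q = A·L / Q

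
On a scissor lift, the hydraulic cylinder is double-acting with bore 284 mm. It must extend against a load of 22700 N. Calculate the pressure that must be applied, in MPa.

Cap-side area A_cap = π/4 × (284 mm)² = 63350 mm^2
P = F / A = 22700 N / A

P ≈ 0.358 MPa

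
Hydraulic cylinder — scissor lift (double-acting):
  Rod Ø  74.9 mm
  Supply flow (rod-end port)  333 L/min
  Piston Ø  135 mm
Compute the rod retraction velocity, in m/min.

Rod-side annular area A_ann = π/4 × (135² − 74.9²) = 9908 mm^2
Flow into the rod-end port fills the annular volume.
v = Q / A

v ≈ 33.6 m/min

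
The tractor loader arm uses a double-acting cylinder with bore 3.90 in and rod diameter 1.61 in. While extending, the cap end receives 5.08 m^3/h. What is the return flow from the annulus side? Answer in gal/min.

Q_out ≈ 18.6 gal/min

Cap-side area A_cap = π/4 × (3.90 in)² = 11.95 in^2
Rod-side annular area A_ann = π/4 × (3.90² − 1.61²) = 9.910 in^2
Piston speed v = Q_in/A_cap; rod-end outflow Q_out = v × A_ann = Q_in × A_ann/A_cap.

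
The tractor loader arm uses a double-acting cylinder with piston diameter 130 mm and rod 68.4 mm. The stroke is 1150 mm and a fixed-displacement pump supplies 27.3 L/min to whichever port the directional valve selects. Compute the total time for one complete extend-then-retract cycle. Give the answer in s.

t ≈ 57.8 s

Cap-side area A_cap = π/4 × (130 mm)² = 13270 mm^2
Rod-side annular area A_ann = π/4 × (130² − 68.4²) = 9599 mm^2
t_ext = A_cap·L/Q = 33.55 s
t_ret = A_ann·L/Q = 24.26 s
t_cycle = t_ext + t_ret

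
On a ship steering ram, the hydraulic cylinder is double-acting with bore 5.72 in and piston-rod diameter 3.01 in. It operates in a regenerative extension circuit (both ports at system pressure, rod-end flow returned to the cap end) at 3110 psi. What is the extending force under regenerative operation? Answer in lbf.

With equal pressure on both faces, forces on the annular region cancel; the net push is pressure × rod cross-section.
Rod cross-section A_rod = π/4 × (3.01 in)² = 7.116 in^2
F = P × A_rod

F ≈ 22100 lbf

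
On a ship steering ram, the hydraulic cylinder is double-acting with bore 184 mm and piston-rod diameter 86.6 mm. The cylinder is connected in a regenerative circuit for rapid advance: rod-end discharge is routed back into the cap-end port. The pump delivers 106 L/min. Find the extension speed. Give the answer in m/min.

In regeneration the rod-end outflow joins the pump flow into the cap end, so the net volume the pump must supply per unit advance equals the rod cross-section area.
Rod cross-section A_rod = π/4 × (86.6 mm)² = 5890 mm^2
v = Q_pump / A_rod

v ≈ 18.0 m/min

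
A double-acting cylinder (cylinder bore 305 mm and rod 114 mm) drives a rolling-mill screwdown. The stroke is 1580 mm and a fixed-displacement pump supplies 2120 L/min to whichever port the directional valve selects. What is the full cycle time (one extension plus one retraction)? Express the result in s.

t ≈ 6.08 s

Cap-side area A_cap = π/4 × (305 mm)² = 73060 mm^2
Rod-side annular area A_ann = π/4 × (305² − 114²) = 62850 mm^2
t_ext = A_cap·L/Q = 3.267 s
t_ret = A_ann·L/Q = 2.811 s
t_cycle = t_ext + t_ret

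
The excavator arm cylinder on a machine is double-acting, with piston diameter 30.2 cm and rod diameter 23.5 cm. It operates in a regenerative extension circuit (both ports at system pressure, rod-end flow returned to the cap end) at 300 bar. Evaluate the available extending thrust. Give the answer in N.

With equal pressure on both faces, forces on the annular region cancel; the net push is pressure × rod cross-section.
Rod cross-section A_rod = π/4 × (23.5 cm)² = 433.7 cm^2
F = P × A_rod

F ≈ 1.30e6 N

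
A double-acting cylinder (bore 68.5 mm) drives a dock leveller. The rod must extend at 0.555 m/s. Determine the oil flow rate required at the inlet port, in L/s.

Cap-side area A_cap = π/4 × (68.5 mm)² = 3685 mm^2
Q = A × v

Q ≈ 2.05 L/s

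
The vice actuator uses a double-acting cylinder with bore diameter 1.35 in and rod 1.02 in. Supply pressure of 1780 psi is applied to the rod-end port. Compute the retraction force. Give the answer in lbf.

F ≈ 1090 lbf

Rod-side annular area A_ann = π/4 × (1.35² − 1.02²) = 0.6143 in^2
On retraction the pressure acts on the annular area (bore minus rod).
F = P × A_ann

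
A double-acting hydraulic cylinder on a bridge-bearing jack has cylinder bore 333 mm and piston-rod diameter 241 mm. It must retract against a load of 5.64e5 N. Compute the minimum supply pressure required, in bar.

Rod-side annular area A_ann = π/4 × (333² − 241²) = 41480 mm^2
Retraction: pressure acts on the annular area.
P = F / A = 5.64e5 N / A

P ≈ 136 bar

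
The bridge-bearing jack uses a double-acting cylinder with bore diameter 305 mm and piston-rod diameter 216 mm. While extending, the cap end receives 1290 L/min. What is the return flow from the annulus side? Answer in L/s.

Q_out ≈ 10.7 L/s

Cap-side area A_cap = π/4 × (305 mm)² = 73060 mm^2
Rod-side annular area A_ann = π/4 × (305² − 216²) = 36420 mm^2
Piston speed v = Q_in/A_cap; rod-end outflow Q_out = v × A_ann = Q_in × A_ann/A_cap.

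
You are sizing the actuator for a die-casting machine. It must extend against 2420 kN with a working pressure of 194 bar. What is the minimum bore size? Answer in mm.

D ≈ 399 mm

Extension force acts on the full piston face: F = P × (π/4)D².
D = √(4F / (πP)) = √(4 × 2420 kN / (π × 194 bar))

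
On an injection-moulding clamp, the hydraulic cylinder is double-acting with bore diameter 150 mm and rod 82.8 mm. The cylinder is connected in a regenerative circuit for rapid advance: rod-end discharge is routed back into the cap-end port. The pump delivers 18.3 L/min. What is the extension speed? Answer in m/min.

v ≈ 3.40 m/min

In regeneration the rod-end outflow joins the pump flow into the cap end, so the net volume the pump must supply per unit advance equals the rod cross-section area.
Rod cross-section A_rod = π/4 × (82.8 mm)² = 5385 mm^2
v = Q_pump / A_rod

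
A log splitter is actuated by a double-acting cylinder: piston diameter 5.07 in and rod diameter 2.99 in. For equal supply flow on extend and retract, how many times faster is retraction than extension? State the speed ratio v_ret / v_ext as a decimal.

Cap-side area A_cap = π/4 × (5.07 in)² = 20.19 in^2
Rod-side annular area A_ann = π/4 × (5.07² − 2.99²) = 13.17 in^2
For equal Q, v ∝ 1/A, so v_ret/v_ext = A_cap/A_ann.

v_ret/v_ext ≈ 1.53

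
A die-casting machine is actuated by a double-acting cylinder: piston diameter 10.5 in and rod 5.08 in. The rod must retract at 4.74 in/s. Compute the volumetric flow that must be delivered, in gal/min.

Q ≈ 81.7 gal/min

Rod-side annular area A_ann = π/4 × (10.5² − 5.08²) = 66.32 in^2
Q = A × v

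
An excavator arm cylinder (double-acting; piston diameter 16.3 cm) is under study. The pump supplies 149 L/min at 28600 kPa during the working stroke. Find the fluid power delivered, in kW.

Hydraulic power = P × Q

W ≈ 71.0 kW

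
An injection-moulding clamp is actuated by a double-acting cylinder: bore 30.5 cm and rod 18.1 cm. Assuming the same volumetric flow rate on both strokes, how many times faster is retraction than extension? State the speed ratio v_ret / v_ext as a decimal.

v_ret/v_ext ≈ 1.54

Cap-side area A_cap = π/4 × (30.5 cm)² = 730.6 cm^2
Rod-side annular area A_ann = π/4 × (30.5² − 18.1²) = 473.3 cm^2
For equal Q, v ∝ 1/A, so v_ret/v_ext = A_cap/A_ann.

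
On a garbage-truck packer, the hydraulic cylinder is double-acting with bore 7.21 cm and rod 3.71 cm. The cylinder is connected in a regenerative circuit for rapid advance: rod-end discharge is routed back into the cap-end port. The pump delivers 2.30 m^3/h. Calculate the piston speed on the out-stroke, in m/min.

In regeneration the rod-end outflow joins the pump flow into the cap end, so the net volume the pump must supply per unit advance equals the rod cross-section area.
Rod cross-section A_rod = π/4 × (3.71 cm)² = 10.81 cm^2
v = Q_pump / A_rod

v ≈ 35.5 m/min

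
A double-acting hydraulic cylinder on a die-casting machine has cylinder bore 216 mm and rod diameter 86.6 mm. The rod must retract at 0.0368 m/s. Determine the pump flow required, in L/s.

Q ≈ 1.13 L/s

Rod-side annular area A_ann = π/4 × (216² − 86.6²) = 30750 mm^2
Q = A × v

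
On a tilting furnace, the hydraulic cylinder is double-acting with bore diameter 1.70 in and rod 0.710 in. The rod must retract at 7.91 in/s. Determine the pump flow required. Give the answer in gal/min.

Rod-side annular area A_ann = π/4 × (1.70² − 0.710²) = 1.874 in^2
Q = A × v

Q ≈ 3.85 gal/min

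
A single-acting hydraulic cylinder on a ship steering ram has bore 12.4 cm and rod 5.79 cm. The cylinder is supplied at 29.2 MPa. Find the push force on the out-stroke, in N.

F ≈ 3.53e5 N

Cap-side area A_cap = π/4 × (12.4 cm)² = 120.8 cm^2
F = P × A_cap = 29.2 MPa × A_cap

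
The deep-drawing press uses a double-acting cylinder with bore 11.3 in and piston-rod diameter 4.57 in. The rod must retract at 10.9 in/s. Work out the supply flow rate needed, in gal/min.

Q ≈ 237 gal/min

Rod-side annular area A_ann = π/4 × (11.3² − 4.57²) = 83.88 in^2
Q = A × v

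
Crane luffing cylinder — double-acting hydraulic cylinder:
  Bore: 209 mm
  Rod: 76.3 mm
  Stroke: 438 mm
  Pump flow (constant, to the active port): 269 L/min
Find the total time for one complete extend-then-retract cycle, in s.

t ≈ 6.26 s

Cap-side area A_cap = π/4 × (209 mm)² = 34310 mm^2
Rod-side annular area A_ann = π/4 × (209² − 76.3²) = 29730 mm^2
t_ext = A_cap·L/Q = 3.352 s
t_ret = A_ann·L/Q = 2.905 s
t_cycle = t_ext + t_ret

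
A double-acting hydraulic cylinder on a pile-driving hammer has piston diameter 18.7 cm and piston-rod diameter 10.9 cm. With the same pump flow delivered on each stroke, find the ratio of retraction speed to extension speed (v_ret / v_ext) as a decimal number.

Cap-side area A_cap = π/4 × (18.7 cm)² = 274.6 cm^2
Rod-side annular area A_ann = π/4 × (18.7² − 10.9²) = 181.3 cm^2
For equal Q, v ∝ 1/A, so v_ret/v_ext = A_cap/A_ann.

v_ret/v_ext ≈ 1.51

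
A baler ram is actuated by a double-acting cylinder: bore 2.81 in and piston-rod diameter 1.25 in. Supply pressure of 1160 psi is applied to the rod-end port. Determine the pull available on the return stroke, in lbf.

F ≈ 5770 lbf

Rod-side annular area A_ann = π/4 × (2.81² − 1.25²) = 4.974 in^2
On retraction the pressure acts on the annular area (bore minus rod).
F = P × A_ann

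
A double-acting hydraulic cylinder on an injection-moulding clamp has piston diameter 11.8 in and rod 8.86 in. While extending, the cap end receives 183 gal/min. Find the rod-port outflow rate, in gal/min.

Q_out ≈ 79.8 gal/min

Cap-side area A_cap = π/4 × (11.8 in)² = 109.4 in^2
Rod-side annular area A_ann = π/4 × (11.8² − 8.86²) = 47.71 in^2
Piston speed v = Q_in/A_cap; rod-end outflow Q_out = v × A_ann = Q_in × A_ann/A_cap.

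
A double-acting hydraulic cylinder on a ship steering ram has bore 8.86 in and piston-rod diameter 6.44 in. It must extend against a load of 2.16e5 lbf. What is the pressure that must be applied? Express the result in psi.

P ≈ 3500 psi

Cap-side area A_cap = π/4 × (8.86 in)² = 61.65 in^2
P = F / A = 2.16e5 lbf / A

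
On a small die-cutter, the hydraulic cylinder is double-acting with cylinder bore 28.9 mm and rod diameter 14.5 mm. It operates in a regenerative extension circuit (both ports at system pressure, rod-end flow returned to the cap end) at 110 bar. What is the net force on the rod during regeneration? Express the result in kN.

With equal pressure on both faces, forces on the annular region cancel; the net push is pressure × rod cross-section.
Rod cross-section A_rod = π/4 × (14.5 mm)² = 165.1 mm^2
F = P × A_rod

F ≈ 1.82 kN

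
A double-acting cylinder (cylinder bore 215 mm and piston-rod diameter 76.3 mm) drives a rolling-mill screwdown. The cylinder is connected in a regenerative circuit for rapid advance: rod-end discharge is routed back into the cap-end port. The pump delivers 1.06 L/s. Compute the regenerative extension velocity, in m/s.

v ≈ 0.232 m/s

In regeneration the rod-end outflow joins the pump flow into the cap end, so the net volume the pump must supply per unit advance equals the rod cross-section area.
Rod cross-section A_rod = π/4 × (76.3 mm)² = 4572 mm^2
v = Q_pump / A_rod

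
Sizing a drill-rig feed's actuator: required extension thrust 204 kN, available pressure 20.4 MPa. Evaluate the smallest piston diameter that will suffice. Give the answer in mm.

D ≈ 113 mm

Extension force acts on the full piston face: F = P × (π/4)D².
D = √(4F / (πP)) = √(4 × 204 kN / (π × 20.4 MPa))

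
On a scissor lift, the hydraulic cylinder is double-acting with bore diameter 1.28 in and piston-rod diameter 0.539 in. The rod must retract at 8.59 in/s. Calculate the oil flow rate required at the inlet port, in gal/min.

Rod-side annular area A_ann = π/4 × (1.28² − 0.539²) = 1.059 in^2
Q = A × v

Q ≈ 2.36 gal/min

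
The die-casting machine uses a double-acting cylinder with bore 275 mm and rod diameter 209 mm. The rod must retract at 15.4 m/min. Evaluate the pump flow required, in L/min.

Q ≈ 386 L/min

Rod-side annular area A_ann = π/4 × (275² − 209²) = 25090 mm^2
Q = A × v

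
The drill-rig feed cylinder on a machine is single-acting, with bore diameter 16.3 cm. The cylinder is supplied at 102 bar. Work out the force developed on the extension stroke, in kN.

F ≈ 213 kN

Cap-side area A_cap = π/4 × (16.3 cm)² = 208.7 cm^2
F = P × A_cap = 102 bar × A_cap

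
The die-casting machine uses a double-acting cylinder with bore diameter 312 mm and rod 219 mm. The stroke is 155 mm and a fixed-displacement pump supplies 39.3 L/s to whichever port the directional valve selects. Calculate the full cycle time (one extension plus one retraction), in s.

t ≈ 0.455 s

Cap-side area A_cap = π/4 × (312 mm)² = 76450 mm^2
Rod-side annular area A_ann = π/4 × (312² − 219²) = 38790 mm^2
t_ext = A_cap·L/Q = 0.3015 s
t_ret = A_ann·L/Q = 0.1530 s
t_cycle = t_ext + t_ret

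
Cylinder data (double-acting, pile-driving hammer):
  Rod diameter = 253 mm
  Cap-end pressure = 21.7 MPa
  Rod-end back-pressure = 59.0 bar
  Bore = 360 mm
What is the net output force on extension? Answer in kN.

Cap-side area A_cap = π/4 × (360 mm)² = 1.018e5 mm^2
Rod-side annular area A_ann = π/4 × (360² − 253²) = 51520 mm^2
Net thrust = P_cap·A_cap − P_rod·A_ann = 2209 kN − 303.9 kN

F ≈ 1900 kN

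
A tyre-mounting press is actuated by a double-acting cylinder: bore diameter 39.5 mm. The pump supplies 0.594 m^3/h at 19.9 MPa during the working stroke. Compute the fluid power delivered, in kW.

Hydraulic power = P × Q

W ≈ 3.28 kW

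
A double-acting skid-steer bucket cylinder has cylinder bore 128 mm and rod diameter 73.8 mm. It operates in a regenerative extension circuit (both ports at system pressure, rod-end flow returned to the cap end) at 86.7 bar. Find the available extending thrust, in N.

With equal pressure on both faces, forces on the annular region cancel; the net push is pressure × rod cross-section.
Rod cross-section A_rod = π/4 × (73.8 mm)² = 4278 mm^2
F = P × A_rod

F ≈ 37100 N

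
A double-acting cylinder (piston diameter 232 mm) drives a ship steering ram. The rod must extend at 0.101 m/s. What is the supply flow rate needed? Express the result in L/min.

Cap-side area A_cap = π/4 × (232 mm)² = 42270 mm^2
Q = A × v

Q ≈ 256 L/min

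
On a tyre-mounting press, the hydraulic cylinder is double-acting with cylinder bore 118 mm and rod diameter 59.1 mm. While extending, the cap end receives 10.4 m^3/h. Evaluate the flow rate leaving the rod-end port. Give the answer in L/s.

Cap-side area A_cap = π/4 × (118 mm)² = 10940 mm^2
Rod-side annular area A_ann = π/4 × (118² − 59.1²) = 8193 mm^2
Piston speed v = Q_in/A_cap; rod-end outflow Q_out = v × A_ann = Q_in × A_ann/A_cap.

Q_out ≈ 2.16 L/s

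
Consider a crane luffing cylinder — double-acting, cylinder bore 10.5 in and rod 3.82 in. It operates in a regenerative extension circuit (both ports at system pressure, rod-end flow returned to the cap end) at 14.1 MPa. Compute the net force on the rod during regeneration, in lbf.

With equal pressure on both faces, forces on the annular region cancel; the net push is pressure × rod cross-section.
Rod cross-section A_rod = π/4 × (3.82 in)² = 11.46 in^2
F = P × A_rod

F ≈ 23400 lbf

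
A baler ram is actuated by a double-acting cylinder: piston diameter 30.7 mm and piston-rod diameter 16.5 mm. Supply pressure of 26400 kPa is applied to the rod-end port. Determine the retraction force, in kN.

F ≈ 13.9 kN

Rod-side annular area A_ann = π/4 × (30.7² − 16.5²) = 526.4 mm^2
On retraction the pressure acts on the annular area (bore minus rod).
F = P × A_ann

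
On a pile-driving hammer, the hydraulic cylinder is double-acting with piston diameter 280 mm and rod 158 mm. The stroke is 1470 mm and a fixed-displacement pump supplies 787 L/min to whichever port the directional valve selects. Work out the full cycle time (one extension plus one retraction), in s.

t ≈ 11.6 s

Cap-side area A_cap = π/4 × (280 mm)² = 61580 mm^2
Rod-side annular area A_ann = π/4 × (280² − 158²) = 41970 mm^2
t_ext = A_cap·L/Q = 6.901 s
t_ret = A_ann·L/Q = 4.703 s
t_cycle = t_ext + t_ret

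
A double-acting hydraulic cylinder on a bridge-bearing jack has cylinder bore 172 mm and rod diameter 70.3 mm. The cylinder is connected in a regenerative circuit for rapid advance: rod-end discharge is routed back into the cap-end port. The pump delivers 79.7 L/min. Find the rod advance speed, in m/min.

In regeneration the rod-end outflow joins the pump flow into the cap end, so the net volume the pump must supply per unit advance equals the rod cross-section area.
Rod cross-section A_rod = π/4 × (70.3 mm)² = 3882 mm^2
v = Q_pump / A_rod

v ≈ 20.5 m/min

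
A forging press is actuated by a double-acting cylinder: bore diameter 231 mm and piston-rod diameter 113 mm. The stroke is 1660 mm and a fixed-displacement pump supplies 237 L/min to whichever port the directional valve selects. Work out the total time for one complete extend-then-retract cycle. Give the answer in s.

Cap-side area A_cap = π/4 × (231 mm)² = 41910 mm^2
Rod-side annular area A_ann = π/4 × (231² − 113²) = 31880 mm^2
t_ext = A_cap·L/Q = 17.61 s
t_ret = A_ann·L/Q = 13.40 s
t_cycle = t_ext + t_ret

t ≈ 31.0 s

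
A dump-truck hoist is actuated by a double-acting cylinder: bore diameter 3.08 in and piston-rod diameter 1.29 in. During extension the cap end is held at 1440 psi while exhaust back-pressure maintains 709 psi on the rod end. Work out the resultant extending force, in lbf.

Cap-side area A_cap = π/4 × (3.08 in)² = 7.451 in^2
Rod-side annular area A_ann = π/4 × (3.08² − 1.29²) = 6.144 in^2
Net thrust = P_cap·A_cap − P_rod·A_ann = 10730 lbf − 4356 lbf

F ≈ 6370 lbf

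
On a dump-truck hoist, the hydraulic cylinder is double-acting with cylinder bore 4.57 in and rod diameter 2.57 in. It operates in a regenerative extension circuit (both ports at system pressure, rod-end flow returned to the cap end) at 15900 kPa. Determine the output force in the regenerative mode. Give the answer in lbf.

With equal pressure on both faces, forces on the annular region cancel; the net push is pressure × rod cross-section.
Rod cross-section A_rod = π/4 × (2.57 in)² = 5.187 in^2
F = P × A_rod

F ≈ 12000 lbf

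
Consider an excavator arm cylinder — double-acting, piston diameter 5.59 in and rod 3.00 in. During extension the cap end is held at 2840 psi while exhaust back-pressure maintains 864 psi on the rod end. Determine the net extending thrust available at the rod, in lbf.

Cap-side area A_cap = π/4 × (5.59 in)² = 24.54 in^2
Rod-side annular area A_ann = π/4 × (5.59² − 3.00²) = 17.47 in^2
Net thrust = P_cap·A_cap − P_rod·A_ann = 69700 lbf − 15100 lbf

F ≈ 54600 lbf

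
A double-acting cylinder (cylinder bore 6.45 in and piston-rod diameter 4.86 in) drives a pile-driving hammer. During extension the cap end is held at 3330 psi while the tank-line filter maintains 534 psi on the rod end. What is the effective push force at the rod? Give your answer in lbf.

Cap-side area A_cap = π/4 × (6.45 in)² = 32.67 in^2
Rod-side annular area A_ann = π/4 × (6.45² − 4.86²) = 14.12 in^2
Net thrust = P_cap·A_cap − P_rod·A_ann = 1.088e5 lbf − 7542 lbf

F ≈ 1.01e5 lbf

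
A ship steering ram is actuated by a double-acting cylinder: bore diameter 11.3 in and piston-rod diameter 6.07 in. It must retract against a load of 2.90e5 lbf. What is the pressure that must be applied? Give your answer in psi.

P ≈ 4060 psi

Rod-side annular area A_ann = π/4 × (11.3² − 6.07²) = 71.35 in^2
Retraction: pressure acts on the annular area.
P = F / A = 2.90e5 lbf / A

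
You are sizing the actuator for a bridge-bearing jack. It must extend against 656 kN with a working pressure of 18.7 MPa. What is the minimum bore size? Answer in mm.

Extension force acts on the full piston face: F = P × (π/4)D².
D = √(4F / (πP)) = √(4 × 656 kN / (π × 18.7 MPa))

D ≈ 211 mm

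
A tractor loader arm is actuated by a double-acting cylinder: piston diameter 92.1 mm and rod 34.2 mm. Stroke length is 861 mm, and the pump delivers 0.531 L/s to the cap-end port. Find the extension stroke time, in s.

Cap-side area A_cap = π/4 × (92.1 mm)² = 6662 mm^2
Swept volume V = A × L; t = V / Q = A·L / Q

t ≈ 10.8 s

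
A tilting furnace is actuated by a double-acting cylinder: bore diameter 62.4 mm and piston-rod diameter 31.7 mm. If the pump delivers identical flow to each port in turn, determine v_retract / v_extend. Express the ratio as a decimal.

v_ret/v_ext ≈ 1.35

Cap-side area A_cap = π/4 × (62.4 mm)² = 3058 mm^2
Rod-side annular area A_ann = π/4 × (62.4² − 31.7²) = 2269 mm^2
For equal Q, v ∝ 1/A, so v_ret/v_ext = A_cap/A_ann.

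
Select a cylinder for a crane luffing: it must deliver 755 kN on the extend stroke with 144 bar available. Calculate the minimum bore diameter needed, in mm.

D ≈ 258 mm

Extension force acts on the full piston face: F = P × (π/4)D².
D = √(4F / (πP)) = √(4 × 755 kN / (π × 144 bar))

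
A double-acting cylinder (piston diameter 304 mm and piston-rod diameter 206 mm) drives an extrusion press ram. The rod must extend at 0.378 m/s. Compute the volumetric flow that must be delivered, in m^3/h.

Q ≈ 98.8 m^3/h

Cap-side area A_cap = π/4 × (304 mm)² = 72580 mm^2
Q = A × v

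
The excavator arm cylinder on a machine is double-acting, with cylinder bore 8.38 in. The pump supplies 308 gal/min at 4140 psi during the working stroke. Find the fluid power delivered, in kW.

W ≈ 555 kW

Hydraulic power = P × Q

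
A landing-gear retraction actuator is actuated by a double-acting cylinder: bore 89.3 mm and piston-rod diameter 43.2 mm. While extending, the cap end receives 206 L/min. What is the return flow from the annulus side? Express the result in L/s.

Q_out ≈ 2.63 L/s

Cap-side area A_cap = π/4 × (89.3 mm)² = 6263 mm^2
Rod-side annular area A_ann = π/4 × (89.3² − 43.2²) = 4797 mm^2
Piston speed v = Q_in/A_cap; rod-end outflow Q_out = v × A_ann = Q_in × A_ann/A_cap.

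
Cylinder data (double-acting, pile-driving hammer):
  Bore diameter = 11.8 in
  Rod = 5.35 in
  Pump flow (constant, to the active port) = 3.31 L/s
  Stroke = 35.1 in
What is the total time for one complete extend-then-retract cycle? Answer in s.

Cap-side area A_cap = π/4 × (11.8 in)² = 109.4 in^2
Rod-side annular area A_ann = π/4 × (11.8² − 5.35²) = 86.88 in^2
t_ext = A_cap·L/Q = 19.00 s
t_ret = A_ann·L/Q = 15.10 s
t_cycle = t_ext + t_ret

t ≈ 34.1 s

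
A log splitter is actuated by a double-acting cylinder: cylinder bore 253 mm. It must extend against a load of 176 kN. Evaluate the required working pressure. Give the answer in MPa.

P ≈ 3.50 MPa

Cap-side area A_cap = π/4 × (253 mm)² = 50270 mm^2
P = F / A = 176 kN / A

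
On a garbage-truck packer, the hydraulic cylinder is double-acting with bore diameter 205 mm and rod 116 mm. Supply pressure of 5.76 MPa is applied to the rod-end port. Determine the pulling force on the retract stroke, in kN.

Rod-side annular area A_ann = π/4 × (205² − 116²) = 22440 mm^2
On retraction the pressure acts on the annular area (bore minus rod).
F = P × A_ann

F ≈ 129 kN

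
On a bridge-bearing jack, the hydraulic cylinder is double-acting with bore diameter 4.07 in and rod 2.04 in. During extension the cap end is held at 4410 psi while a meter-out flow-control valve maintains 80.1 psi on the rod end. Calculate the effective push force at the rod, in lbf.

F ≈ 56600 lbf

Cap-side area A_cap = π/4 × (4.07 in)² = 13.01 in^2
Rod-side annular area A_ann = π/4 × (4.07² − 2.04²) = 9.742 in^2
Net thrust = P_cap·A_cap − P_rod·A_ann = 57370 lbf − 780.3 lbf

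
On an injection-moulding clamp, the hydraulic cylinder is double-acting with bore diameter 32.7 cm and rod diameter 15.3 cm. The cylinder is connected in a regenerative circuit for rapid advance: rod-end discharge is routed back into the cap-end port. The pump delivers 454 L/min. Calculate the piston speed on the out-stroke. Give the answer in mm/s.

In regeneration the rod-end outflow joins the pump flow into the cap end, so the net volume the pump must supply per unit advance equals the rod cross-section area.
Rod cross-section A_rod = π/4 × (15.3 cm)² = 183.9 cm^2
v = Q_pump / A_rod

v ≈ 412 mm/s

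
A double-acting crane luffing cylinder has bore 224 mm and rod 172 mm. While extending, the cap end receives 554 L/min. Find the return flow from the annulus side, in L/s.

Q_out ≈ 3.79 L/s

Cap-side area A_cap = π/4 × (224 mm)² = 39410 mm^2
Rod-side annular area A_ann = π/4 × (224² − 172²) = 16170 mm^2
Piston speed v = Q_in/A_cap; rod-end outflow Q_out = v × A_ann = Q_in × A_ann/A_cap.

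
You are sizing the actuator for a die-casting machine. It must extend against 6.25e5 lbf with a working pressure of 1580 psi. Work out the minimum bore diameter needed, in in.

D ≈ 22.4 in

Extension force acts on the full piston face: F = P × (π/4)D².
D = √(4F / (πP)) = √(4 × 6.25e5 lbf / (π × 1580 psi))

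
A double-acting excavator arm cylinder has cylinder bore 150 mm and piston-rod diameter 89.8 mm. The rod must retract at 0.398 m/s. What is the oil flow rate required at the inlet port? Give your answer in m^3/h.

Q ≈ 16.2 m^3/h

Rod-side annular area A_ann = π/4 × (150² − 89.8²) = 11340 mm^2
Q = A × v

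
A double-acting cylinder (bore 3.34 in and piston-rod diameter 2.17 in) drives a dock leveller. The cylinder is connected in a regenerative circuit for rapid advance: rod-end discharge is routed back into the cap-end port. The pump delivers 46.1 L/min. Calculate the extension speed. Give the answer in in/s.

In regeneration the rod-end outflow joins the pump flow into the cap end, so the net volume the pump must supply per unit advance equals the rod cross-section area.
Rod cross-section A_rod = π/4 × (2.17 in)² = 3.698 in^2
v = Q_pump / A_rod

v ≈ 12.7 in/s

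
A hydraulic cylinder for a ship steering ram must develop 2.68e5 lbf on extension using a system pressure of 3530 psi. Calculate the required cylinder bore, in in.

Extension force acts on the full piston face: F = P × (π/4)D².
D = √(4F / (πP)) = √(4 × 2.68e5 lbf / (π × 3530 psi))

D ≈ 9.83 in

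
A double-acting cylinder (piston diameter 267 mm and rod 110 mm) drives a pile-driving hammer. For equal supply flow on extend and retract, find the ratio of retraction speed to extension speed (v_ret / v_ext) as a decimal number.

Cap-side area A_cap = π/4 × (267 mm)² = 55990 mm^2
Rod-side annular area A_ann = π/4 × (267² − 110²) = 46490 mm^2
For equal Q, v ∝ 1/A, so v_ret/v_ext = A_cap/A_ann.

v_ret/v_ext ≈ 1.20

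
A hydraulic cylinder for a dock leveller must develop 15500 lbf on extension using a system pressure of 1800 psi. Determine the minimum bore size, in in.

Extension force acts on the full piston face: F = P × (π/4)D².
D = √(4F / (πP)) = √(4 × 15500 lbf / (π × 1800 psi))

D ≈ 3.31 in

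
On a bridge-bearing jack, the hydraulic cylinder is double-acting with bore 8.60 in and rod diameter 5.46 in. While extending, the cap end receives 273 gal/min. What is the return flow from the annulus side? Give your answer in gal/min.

Cap-side area A_cap = π/4 × (8.60 in)² = 58.09 in^2
Rod-side annular area A_ann = π/4 × (8.60² − 5.46²) = 34.67 in^2
Piston speed v = Q_in/A_cap; rod-end outflow Q_out = v × A_ann = Q_in × A_ann/A_cap.

Q_out ≈ 163 gal/min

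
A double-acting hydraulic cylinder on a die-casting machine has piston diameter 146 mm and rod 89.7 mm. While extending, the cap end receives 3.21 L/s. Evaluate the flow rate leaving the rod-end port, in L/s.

Cap-side area A_cap = π/4 × (146 mm)² = 16740 mm^2
Rod-side annular area A_ann = π/4 × (146² − 89.7²) = 10420 mm^2
Piston speed v = Q_in/A_cap; rod-end outflow Q_out = v × A_ann = Q_in × A_ann/A_cap.

Q_out ≈ 2.00 L/s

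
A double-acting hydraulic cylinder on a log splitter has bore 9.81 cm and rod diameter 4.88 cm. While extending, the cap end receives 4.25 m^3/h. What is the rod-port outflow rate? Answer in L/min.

Q_out ≈ 53.3 L/min

Cap-side area A_cap = π/4 × (9.81 cm)² = 75.58 cm^2
Rod-side annular area A_ann = π/4 × (9.81² − 4.88²) = 56.88 cm^2
Piston speed v = Q_in/A_cap; rod-end outflow Q_out = v × A_ann = Q_in × A_ann/A_cap.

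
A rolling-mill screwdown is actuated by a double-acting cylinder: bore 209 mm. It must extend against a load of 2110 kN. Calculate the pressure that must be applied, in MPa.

Cap-side area A_cap = π/4 × (209 mm)² = 34310 mm^2
P = F / A = 2110 kN / A

P ≈ 61.5 MPa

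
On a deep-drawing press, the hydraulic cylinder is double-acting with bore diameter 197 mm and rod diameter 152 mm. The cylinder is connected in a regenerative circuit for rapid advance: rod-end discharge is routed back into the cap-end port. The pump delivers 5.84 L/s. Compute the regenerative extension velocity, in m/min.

v ≈ 19.3 m/min

In regeneration the rod-end outflow joins the pump flow into the cap end, so the net volume the pump must supply per unit advance equals the rod cross-section area.
Rod cross-section A_rod = π/4 × (152 mm)² = 18150 mm^2
v = Q_pump / A_rod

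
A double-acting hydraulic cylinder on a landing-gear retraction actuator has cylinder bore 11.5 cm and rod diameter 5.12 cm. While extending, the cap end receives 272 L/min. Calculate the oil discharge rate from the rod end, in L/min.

Cap-side area A_cap = π/4 × (11.5 cm)² = 103.9 cm^2
Rod-side annular area A_ann = π/4 × (11.5² − 5.12²) = 83.28 cm^2
Piston speed v = Q_in/A_cap; rod-end outflow Q_out = v × A_ann = Q_in × A_ann/A_cap.

Q_out ≈ 218 L/min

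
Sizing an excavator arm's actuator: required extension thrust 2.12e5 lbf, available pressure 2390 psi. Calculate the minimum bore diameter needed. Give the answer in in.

D ≈ 10.6 in

Extension force acts on the full piston face: F = P × (π/4)D².
D = √(4F / (πP)) = √(4 × 2.12e5 lbf / (π × 2390 psi))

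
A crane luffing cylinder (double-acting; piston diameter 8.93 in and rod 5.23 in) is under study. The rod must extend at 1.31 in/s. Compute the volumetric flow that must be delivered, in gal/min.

Cap-side area A_cap = π/4 × (8.93 in)² = 62.63 in^2
Q = A × v

Q ≈ 21.3 gal/min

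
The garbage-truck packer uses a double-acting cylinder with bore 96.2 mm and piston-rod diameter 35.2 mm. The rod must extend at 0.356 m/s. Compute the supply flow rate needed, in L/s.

Q ≈ 2.59 L/s

Cap-side area A_cap = π/4 × (96.2 mm)² = 7268 mm^2
Q = A × v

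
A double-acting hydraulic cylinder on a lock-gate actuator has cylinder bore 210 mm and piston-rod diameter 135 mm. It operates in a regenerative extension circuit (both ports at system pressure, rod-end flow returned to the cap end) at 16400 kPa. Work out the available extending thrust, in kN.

With equal pressure on both faces, forces on the annular region cancel; the net push is pressure × rod cross-section.
Rod cross-section A_rod = π/4 × (135 mm)² = 14310 mm^2
F = P × A_rod

F ≈ 235 kN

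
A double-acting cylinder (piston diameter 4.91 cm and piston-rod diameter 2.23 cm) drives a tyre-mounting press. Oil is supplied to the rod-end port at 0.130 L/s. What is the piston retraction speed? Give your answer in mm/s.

Rod-side annular area A_ann = π/4 × (4.91² − 2.23²) = 15.03 cm^2
Flow into the rod-end port fills the annular volume.
v = Q / A

v ≈ 86.5 mm/s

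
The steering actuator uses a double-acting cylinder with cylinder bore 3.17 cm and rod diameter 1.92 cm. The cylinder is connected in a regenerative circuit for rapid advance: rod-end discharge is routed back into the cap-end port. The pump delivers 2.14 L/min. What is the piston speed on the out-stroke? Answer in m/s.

In regeneration the rod-end outflow joins the pump flow into the cap end, so the net volume the pump must supply per unit advance equals the rod cross-section area.
Rod cross-section A_rod = π/4 × (1.92 cm)² = 2.895 cm^2
v = Q_pump / A_rod

v ≈ 0.123 m/s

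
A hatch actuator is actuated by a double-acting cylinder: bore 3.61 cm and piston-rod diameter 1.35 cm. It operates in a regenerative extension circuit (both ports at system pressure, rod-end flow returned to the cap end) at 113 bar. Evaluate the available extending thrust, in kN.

F ≈ 1.62 kN

With equal pressure on both faces, forces on the annular region cancel; the net push is pressure × rod cross-section.
Rod cross-section A_rod = π/4 × (1.35 cm)² = 1.431 cm^2
F = P × A_rod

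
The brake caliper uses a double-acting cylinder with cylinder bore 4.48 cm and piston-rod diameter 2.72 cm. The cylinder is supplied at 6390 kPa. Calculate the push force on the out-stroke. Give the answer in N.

Cap-side area A_cap = π/4 × (4.48 cm)² = 15.76 cm^2
F = P × A_cap = 6390 kPa × A_cap

F ≈ 10100 N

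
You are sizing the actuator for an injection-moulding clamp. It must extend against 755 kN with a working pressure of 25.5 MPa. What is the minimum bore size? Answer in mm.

Extension force acts on the full piston face: F = P × (π/4)D².
D = √(4F / (πP)) = √(4 × 755 kN / (π × 25.5 MPa))

D ≈ 194 mm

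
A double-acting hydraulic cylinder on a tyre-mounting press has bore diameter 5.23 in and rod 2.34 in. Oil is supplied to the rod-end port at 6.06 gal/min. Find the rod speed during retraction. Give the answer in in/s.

v ≈ 1.36 in/s

Rod-side annular area A_ann = π/4 × (5.23² − 2.34²) = 17.18 in^2
Flow into the rod-end port fills the annular volume.
v = Q / A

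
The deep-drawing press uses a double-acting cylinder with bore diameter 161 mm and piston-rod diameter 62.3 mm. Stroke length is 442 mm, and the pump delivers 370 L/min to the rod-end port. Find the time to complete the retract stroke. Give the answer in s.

Rod-side annular area A_ann = π/4 × (161² − 62.3²) = 17310 mm^2
Swept volume V = A × L; t = V / Q = A·L / Q

t ≈ 1.24 s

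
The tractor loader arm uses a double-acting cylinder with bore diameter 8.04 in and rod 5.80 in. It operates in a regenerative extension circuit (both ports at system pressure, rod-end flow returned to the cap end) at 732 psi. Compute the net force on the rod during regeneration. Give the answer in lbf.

With equal pressure on both faces, forces on the annular region cancel; the net push is pressure × rod cross-section.
Rod cross-section A_rod = π/4 × (5.80 in)² = 26.42 in^2
F = P × A_rod

F ≈ 19300 lbf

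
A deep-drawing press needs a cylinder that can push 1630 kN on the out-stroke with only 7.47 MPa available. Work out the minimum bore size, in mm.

D ≈ 527 mm

Extension force acts on the full piston face: F = P × (π/4)D².
D = √(4F / (πP)) = √(4 × 1630 kN / (π × 7.47 MPa))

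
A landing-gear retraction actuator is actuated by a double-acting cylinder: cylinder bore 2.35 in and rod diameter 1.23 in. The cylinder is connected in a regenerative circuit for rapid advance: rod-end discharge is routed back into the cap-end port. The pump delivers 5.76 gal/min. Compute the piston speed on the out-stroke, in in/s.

v ≈ 18.7 in/s

In regeneration the rod-end outflow joins the pump flow into the cap end, so the net volume the pump must supply per unit advance equals the rod cross-section area.
Rod cross-section A_rod = π/4 × (1.23 in)² = 1.188 in^2
v = Q_pump / A_rod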